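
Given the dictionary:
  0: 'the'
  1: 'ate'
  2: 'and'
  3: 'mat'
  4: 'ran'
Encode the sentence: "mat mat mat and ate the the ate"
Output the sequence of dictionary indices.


Look up each word in the dictionary:
  'mat' -> 3
  'mat' -> 3
  'mat' -> 3
  'and' -> 2
  'ate' -> 1
  'the' -> 0
  'the' -> 0
  'ate' -> 1

Encoded: [3, 3, 3, 2, 1, 0, 0, 1]


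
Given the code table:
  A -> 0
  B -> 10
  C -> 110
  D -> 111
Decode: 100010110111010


Decoding:
10 -> B
0 -> A
0 -> A
10 -> B
110 -> C
111 -> D
0 -> A
10 -> B


Result: BAABCDAB


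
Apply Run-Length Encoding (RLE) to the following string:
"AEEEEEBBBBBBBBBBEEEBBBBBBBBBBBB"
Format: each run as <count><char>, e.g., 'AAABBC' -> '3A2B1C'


Scanning runs left to right:
  i=0: run of 'A' x 1 -> '1A'
  i=1: run of 'E' x 5 -> '5E'
  i=6: run of 'B' x 10 -> '10B'
  i=16: run of 'E' x 3 -> '3E'
  i=19: run of 'B' x 12 -> '12B'

RLE = 1A5E10B3E12B


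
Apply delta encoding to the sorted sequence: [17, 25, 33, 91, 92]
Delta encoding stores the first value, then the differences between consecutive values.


First value: 17
Deltas:
  25 - 17 = 8
  33 - 25 = 8
  91 - 33 = 58
  92 - 91 = 1


Delta encoded: [17, 8, 8, 58, 1]


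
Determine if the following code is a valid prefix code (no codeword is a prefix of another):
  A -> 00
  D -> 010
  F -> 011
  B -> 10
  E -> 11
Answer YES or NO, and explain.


Checking each pair (does one codeword prefix another?):
  A='00' vs D='010': no prefix
  A='00' vs F='011': no prefix
  A='00' vs B='10': no prefix
  A='00' vs E='11': no prefix
  D='010' vs A='00': no prefix
  D='010' vs F='011': no prefix
  D='010' vs B='10': no prefix
  D='010' vs E='11': no prefix
  F='011' vs A='00': no prefix
  F='011' vs D='010': no prefix
  F='011' vs B='10': no prefix
  F='011' vs E='11': no prefix
  B='10' vs A='00': no prefix
  B='10' vs D='010': no prefix
  B='10' vs F='011': no prefix
  B='10' vs E='11': no prefix
  E='11' vs A='00': no prefix
  E='11' vs D='010': no prefix
  E='11' vs F='011': no prefix
  E='11' vs B='10': no prefix
No violation found over all pairs.

YES -- this is a valid prefix code. No codeword is a prefix of any other codeword.


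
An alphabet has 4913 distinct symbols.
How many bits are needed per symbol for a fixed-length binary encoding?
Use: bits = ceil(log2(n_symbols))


log2(4913) = 12.2624
Bracket: 2^12 = 4096 < 4913 <= 2^13 = 8192
So ceil(log2(4913)) = 13

bits = ceil(log2(4913)) = ceil(12.2624) = 13 bits


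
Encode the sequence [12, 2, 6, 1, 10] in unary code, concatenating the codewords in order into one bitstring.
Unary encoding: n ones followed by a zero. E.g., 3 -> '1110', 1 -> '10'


Encode each number as n ones followed by a terminating 0:
  12 -> 1111111111110 (13 bits)
  2 -> 110 (3 bits)
  6 -> 1111110 (7 bits)
  1 -> 10 (2 bits)
  10 -> 11111111110 (11 bits)
Total length = 13 + 3 + 7 + 2 + 11 = 36 bits.

Unary([12, 2, 6, 1, 10]) = 111111111111011011111101011111111110 (36 bits)


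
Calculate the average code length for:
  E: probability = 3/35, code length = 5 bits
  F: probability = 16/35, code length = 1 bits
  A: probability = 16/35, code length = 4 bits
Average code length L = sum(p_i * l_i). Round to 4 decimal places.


Weighted contributions p_i * l_i:
  E: (3/35) * 5 = 15/35
  F: (16/35) * 1 = 16/35
  A: (16/35) * 4 = 64/35
Sum = (15 + 16 + 64)/35 = 95/35

L = 95/35 = 2.7143 bits/symbol


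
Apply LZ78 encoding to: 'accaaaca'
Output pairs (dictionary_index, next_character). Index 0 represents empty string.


LZ78 encoding steps:
Dictionary: {0: ''}
Step 1: w='' (idx 0), next='a' -> output (0, 'a'), add 'a' as idx 1
Step 2: w='' (idx 0), next='c' -> output (0, 'c'), add 'c' as idx 2
Step 3: w='c' (idx 2), next='a' -> output (2, 'a'), add 'ca' as idx 3
Step 4: w='a' (idx 1), next='a' -> output (1, 'a'), add 'aa' as idx 4
Step 5: w='ca' (idx 3), end of input -> output (3, '')


Encoded: [(0, 'a'), (0, 'c'), (2, 'a'), (1, 'a'), (3, '')]


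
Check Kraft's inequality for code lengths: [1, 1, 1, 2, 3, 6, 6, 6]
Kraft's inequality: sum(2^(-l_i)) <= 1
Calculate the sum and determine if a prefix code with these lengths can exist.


Sum = 2^(-1) + 2^(-1) + 2^(-1) + 2^(-2) + 2^(-3) + 2^(-6) + 2^(-6) + 2^(-6)
    = 0.5 + 0.5 + 0.5 + 0.25 + 0.125 + 0.015625 + 0.015625 + 0.015625
    = 123/64 = 1.921875
Since 1.921875 > 1, Kraft's inequality is NOT satisfied.
A prefix code with these lengths CANNOT exist.

Kraft sum = 1.921875. Not satisfied.


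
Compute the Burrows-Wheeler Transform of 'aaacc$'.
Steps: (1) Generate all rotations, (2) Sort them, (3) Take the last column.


Rotations (sorted):
  0: $aaacc -> last char: c
  1: aaacc$ -> last char: $
  2: aacc$a -> last char: a
  3: acc$aa -> last char: a
  4: c$aaac -> last char: c
  5: cc$aaa -> last char: a


BWT = c$aaca


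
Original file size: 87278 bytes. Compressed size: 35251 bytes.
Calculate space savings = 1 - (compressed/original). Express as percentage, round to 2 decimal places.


ratio = compressed/original = 35251/87278 = 0.403893
savings = 1 - ratio = 1 - 0.403893 = 0.596107
as a percentage: 0.596107 * 100 = 59.61%

Space savings = 1 - 35251/87278 = 59.61%


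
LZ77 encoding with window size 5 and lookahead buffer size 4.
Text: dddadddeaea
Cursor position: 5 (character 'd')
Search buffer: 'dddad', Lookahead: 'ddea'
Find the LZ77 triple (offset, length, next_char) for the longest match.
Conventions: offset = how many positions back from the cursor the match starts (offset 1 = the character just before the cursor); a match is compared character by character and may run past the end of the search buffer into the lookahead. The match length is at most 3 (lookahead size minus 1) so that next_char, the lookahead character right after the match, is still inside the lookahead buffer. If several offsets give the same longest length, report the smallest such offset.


Try each offset into the search buffer:
  offset=1 (pos 4, char 'd'): match length 2
  offset=2 (pos 3, char 'a'): match length 0
  offset=3 (pos 2, char 'd'): match length 1
  offset=4 (pos 1, char 'd'): match length 2
  offset=5 (pos 0, char 'd'): match length 2
Longest match has length 2, found at offsets 1, 4, 5; take the smallest, offset 1.
next_char = character at position 5 + 2 = 7 -> 'e'

Best match: offset=1, length=2 (matching 'dd' starting at position 4)
LZ77 triple: (1, 2, 'e')


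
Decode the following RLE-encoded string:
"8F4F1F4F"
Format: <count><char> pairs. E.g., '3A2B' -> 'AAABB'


Expanding each <count><char> pair:
  8F -> 'FFFFFFFF'
  4F -> 'FFFF'
  1F -> 'F'
  4F -> 'FFFF'

Decoded = FFFFFFFFFFFFFFFFF


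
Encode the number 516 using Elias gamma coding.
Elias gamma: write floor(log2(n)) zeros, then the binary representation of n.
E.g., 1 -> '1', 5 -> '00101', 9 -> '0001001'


num_bits = floor(log2(516)) + 1 = 10
leading_zeros = num_bits - 1 = 9
binary(516) = 1000000100

Elias gamma(516) = '000000000' + '1000000100' = 0000000001000000100 (19 bits)


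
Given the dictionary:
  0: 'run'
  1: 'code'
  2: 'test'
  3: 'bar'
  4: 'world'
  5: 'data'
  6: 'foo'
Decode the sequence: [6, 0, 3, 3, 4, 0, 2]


Look up each index in the dictionary:
  6 -> 'foo'
  0 -> 'run'
  3 -> 'bar'
  3 -> 'bar'
  4 -> 'world'
  0 -> 'run'
  2 -> 'test'

Decoded: "foo run bar bar world run test"


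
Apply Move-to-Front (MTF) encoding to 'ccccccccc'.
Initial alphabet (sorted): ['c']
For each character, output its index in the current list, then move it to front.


MTF encoding:
'c': index 0 in ['c'] -> ['c']
'c': index 0 in ['c'] -> ['c']
'c': index 0 in ['c'] -> ['c']
'c': index 0 in ['c'] -> ['c']
'c': index 0 in ['c'] -> ['c']
'c': index 0 in ['c'] -> ['c']
'c': index 0 in ['c'] -> ['c']
'c': index 0 in ['c'] -> ['c']
'c': index 0 in ['c'] -> ['c']


Output: [0, 0, 0, 0, 0, 0, 0, 0, 0]


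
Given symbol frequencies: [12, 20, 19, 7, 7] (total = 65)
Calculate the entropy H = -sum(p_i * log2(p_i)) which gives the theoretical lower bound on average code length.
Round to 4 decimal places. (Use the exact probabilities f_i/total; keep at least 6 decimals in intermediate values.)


Per-symbol terms -p_i * log2(p_i) with p_i = f_i/65:
  p = 12/65 = 0.184615: log2(p) = -2.437405, -p*log2(p) = 0.449983
  p = 20/65 = 0.307692: log2(p) = -1.700440, -p*log2(p) = 0.523212
  p = 19/65 = 0.292308: log2(p) = -1.774440, -p*log2(p) = 0.518683
  p = 7/65 = 0.107692: log2(p) = -3.215013, -p*log2(p) = 0.346232
  p = 7/65 = 0.107692: log2(p) = -3.215013, -p*log2(p) = 0.346232
H = 0.449983 + 0.523212 + 0.518683 + 0.346232 + 0.346232 = 2.184342

H = 2.1843 bits/symbol


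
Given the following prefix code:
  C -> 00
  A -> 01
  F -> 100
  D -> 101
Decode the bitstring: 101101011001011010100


Decoding step by step:
Bits 101 -> D
Bits 101 -> D
Bits 01 -> A
Bits 100 -> F
Bits 101 -> D
Bits 101 -> D
Bits 01 -> A
Bits 00 -> C


Decoded message: DDAFDDAC


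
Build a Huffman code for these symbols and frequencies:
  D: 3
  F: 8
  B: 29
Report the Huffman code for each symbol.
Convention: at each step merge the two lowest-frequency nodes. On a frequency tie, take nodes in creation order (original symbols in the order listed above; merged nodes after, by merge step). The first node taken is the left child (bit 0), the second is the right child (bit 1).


Huffman tree construction:
Step 1: Merge D(3) + F(8) = 11
Step 2: Merge (D+F)(11) + B(29) = 40
Read each symbol's code off the tree from the root (left child = 0, right child = 1).

Codes:
  D: 00 (length 2)
  F: 01 (length 2)
  B: 1 (length 1)
Average code length: 51/40 = 1.2750 bits/symbol


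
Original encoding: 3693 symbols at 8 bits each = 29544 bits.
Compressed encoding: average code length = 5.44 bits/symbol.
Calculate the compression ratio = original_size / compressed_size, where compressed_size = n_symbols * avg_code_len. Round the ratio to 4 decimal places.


original_size = n_symbols * orig_bits = 3693 * 8 = 29544 bits
compressed_size = n_symbols * avg_code_len = 3693 * 5.44 = 20089.92 bits
ratio = original_size / compressed_size = 29544 / 20089.92 = 1.4706

Compression ratio = 1.4706


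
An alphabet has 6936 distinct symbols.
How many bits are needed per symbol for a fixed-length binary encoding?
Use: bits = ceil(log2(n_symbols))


log2(6936) = 12.7599
Bracket: 2^12 = 4096 < 6936 <= 2^13 = 8192
So ceil(log2(6936)) = 13

bits = ceil(log2(6936)) = ceil(12.7599) = 13 bits


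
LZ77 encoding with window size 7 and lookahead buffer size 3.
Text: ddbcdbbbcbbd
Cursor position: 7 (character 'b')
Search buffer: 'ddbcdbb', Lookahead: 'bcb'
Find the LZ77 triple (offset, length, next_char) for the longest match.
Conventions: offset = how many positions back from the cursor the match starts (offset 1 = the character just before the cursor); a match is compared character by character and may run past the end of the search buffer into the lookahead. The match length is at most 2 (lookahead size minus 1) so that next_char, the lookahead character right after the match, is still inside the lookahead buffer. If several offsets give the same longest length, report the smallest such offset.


Try each offset into the search buffer:
  offset=1 (pos 6, char 'b'): match length 1
  offset=2 (pos 5, char 'b'): match length 1
  offset=3 (pos 4, char 'd'): match length 0
  offset=4 (pos 3, char 'c'): match length 0
  offset=5 (pos 2, char 'b'): match length 2
  offset=6 (pos 1, char 'd'): match length 0
  offset=7 (pos 0, char 'd'): match length 0
Longest match has length 2 at offset 5.
next_char = character at position 7 + 2 = 9 -> 'b'

Best match: offset=5, length=2 (matching 'bc' starting at position 2)
LZ77 triple: (5, 2, 'b')


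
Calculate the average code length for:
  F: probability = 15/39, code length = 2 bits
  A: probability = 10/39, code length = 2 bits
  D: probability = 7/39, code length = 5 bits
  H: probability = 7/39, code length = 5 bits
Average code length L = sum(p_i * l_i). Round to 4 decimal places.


Weighted contributions p_i * l_i:
  F: (15/39) * 2 = 30/39
  A: (10/39) * 2 = 20/39
  D: (7/39) * 5 = 35/39
  H: (7/39) * 5 = 35/39
Sum = (30 + 20 + 35 + 35)/39 = 120/39

L = 120/39 = 3.0769 bits/symbol


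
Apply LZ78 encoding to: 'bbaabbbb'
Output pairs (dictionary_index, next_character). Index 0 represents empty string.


LZ78 encoding steps:
Dictionary: {0: ''}
Step 1: w='' (idx 0), next='b' -> output (0, 'b'), add 'b' as idx 1
Step 2: w='b' (idx 1), next='a' -> output (1, 'a'), add 'ba' as idx 2
Step 3: w='' (idx 0), next='a' -> output (0, 'a'), add 'a' as idx 3
Step 4: w='b' (idx 1), next='b' -> output (1, 'b'), add 'bb' as idx 4
Step 5: w='bb' (idx 4), end of input -> output (4, '')


Encoded: [(0, 'b'), (1, 'a'), (0, 'a'), (1, 'b'), (4, '')]


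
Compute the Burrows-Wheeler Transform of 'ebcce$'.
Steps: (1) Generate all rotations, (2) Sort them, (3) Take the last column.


Rotations (sorted):
  0: $ebcce -> last char: e
  1: bcce$e -> last char: e
  2: cce$eb -> last char: b
  3: ce$ebc -> last char: c
  4: e$ebcc -> last char: c
  5: ebcce$ -> last char: $


BWT = eebcc$


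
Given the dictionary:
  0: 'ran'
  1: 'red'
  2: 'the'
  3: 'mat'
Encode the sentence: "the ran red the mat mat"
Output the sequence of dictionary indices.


Look up each word in the dictionary:
  'the' -> 2
  'ran' -> 0
  'red' -> 1
  'the' -> 2
  'mat' -> 3
  'mat' -> 3

Encoded: [2, 0, 1, 2, 3, 3]


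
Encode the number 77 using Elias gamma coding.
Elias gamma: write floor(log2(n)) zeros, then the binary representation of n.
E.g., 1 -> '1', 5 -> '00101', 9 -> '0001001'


num_bits = floor(log2(77)) + 1 = 7
leading_zeros = num_bits - 1 = 6
binary(77) = 1001101

Elias gamma(77) = '000000' + '1001101' = 0000001001101 (13 bits)


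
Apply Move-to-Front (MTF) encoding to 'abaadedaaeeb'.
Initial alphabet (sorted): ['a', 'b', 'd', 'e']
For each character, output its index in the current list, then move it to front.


MTF encoding:
'a': index 0 in ['a', 'b', 'd', 'e'] -> ['a', 'b', 'd', 'e']
'b': index 1 in ['a', 'b', 'd', 'e'] -> ['b', 'a', 'd', 'e']
'a': index 1 in ['b', 'a', 'd', 'e'] -> ['a', 'b', 'd', 'e']
'a': index 0 in ['a', 'b', 'd', 'e'] -> ['a', 'b', 'd', 'e']
'd': index 2 in ['a', 'b', 'd', 'e'] -> ['d', 'a', 'b', 'e']
'e': index 3 in ['d', 'a', 'b', 'e'] -> ['e', 'd', 'a', 'b']
'd': index 1 in ['e', 'd', 'a', 'b'] -> ['d', 'e', 'a', 'b']
'a': index 2 in ['d', 'e', 'a', 'b'] -> ['a', 'd', 'e', 'b']
'a': index 0 in ['a', 'd', 'e', 'b'] -> ['a', 'd', 'e', 'b']
'e': index 2 in ['a', 'd', 'e', 'b'] -> ['e', 'a', 'd', 'b']
'e': index 0 in ['e', 'a', 'd', 'b'] -> ['e', 'a', 'd', 'b']
'b': index 3 in ['e', 'a', 'd', 'b'] -> ['b', 'e', 'a', 'd']


Output: [0, 1, 1, 0, 2, 3, 1, 2, 0, 2, 0, 3]


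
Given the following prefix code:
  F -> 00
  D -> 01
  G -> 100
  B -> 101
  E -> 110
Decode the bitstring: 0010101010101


Decoding step by step:
Bits 00 -> F
Bits 101 -> B
Bits 01 -> D
Bits 01 -> D
Bits 01 -> D
Bits 01 -> D


Decoded message: FBDDDD


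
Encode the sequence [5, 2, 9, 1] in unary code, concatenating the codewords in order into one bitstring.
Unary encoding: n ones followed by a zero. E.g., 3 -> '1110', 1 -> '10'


Encode each number as n ones followed by a terminating 0:
  5 -> 111110 (6 bits)
  2 -> 110 (3 bits)
  9 -> 1111111110 (10 bits)
  1 -> 10 (2 bits)
Total length = 6 + 3 + 10 + 2 = 21 bits.

Unary([5, 2, 9, 1]) = 111110110111111111010 (21 bits)


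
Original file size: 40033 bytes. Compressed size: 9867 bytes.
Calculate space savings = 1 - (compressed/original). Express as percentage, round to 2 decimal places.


ratio = compressed/original = 9867/40033 = 0.246472
savings = 1 - ratio = 1 - 0.246472 = 0.753528
as a percentage: 0.753528 * 100 = 75.35%

Space savings = 1 - 9867/40033 = 75.35%


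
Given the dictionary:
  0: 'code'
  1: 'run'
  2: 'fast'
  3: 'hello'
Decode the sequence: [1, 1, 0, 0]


Look up each index in the dictionary:
  1 -> 'run'
  1 -> 'run'
  0 -> 'code'
  0 -> 'code'

Decoded: "run run code code"


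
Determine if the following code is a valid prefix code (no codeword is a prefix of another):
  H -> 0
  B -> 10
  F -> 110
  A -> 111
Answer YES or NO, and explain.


Checking each pair (does one codeword prefix another?):
  H='0' vs B='10': no prefix
  H='0' vs F='110': no prefix
  H='0' vs A='111': no prefix
  B='10' vs H='0': no prefix
  B='10' vs F='110': no prefix
  B='10' vs A='111': no prefix
  F='110' vs H='0': no prefix
  F='110' vs B='10': no prefix
  F='110' vs A='111': no prefix
  A='111' vs H='0': no prefix
  A='111' vs B='10': no prefix
  A='111' vs F='110': no prefix
No violation found over all pairs.

YES -- this is a valid prefix code. No codeword is a prefix of any other codeword.


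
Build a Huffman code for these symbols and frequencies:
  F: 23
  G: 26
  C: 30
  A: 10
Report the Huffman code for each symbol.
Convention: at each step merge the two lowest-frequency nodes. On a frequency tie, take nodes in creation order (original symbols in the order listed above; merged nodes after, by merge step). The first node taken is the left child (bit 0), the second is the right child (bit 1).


Huffman tree construction:
Step 1: Merge A(10) + F(23) = 33
Step 2: Merge G(26) + C(30) = 56
Step 3: Merge (A+F)(33) + (G+C)(56) = 89
Read each symbol's code off the tree from the root (left child = 0, right child = 1).

Codes:
  F: 01 (length 2)
  G: 10 (length 2)
  C: 11 (length 2)
  A: 00 (length 2)
Average code length: 178/89 = 2.0000 bits/symbol


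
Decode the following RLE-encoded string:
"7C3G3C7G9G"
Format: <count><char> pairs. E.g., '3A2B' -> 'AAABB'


Expanding each <count><char> pair:
  7C -> 'CCCCCCC'
  3G -> 'GGG'
  3C -> 'CCC'
  7G -> 'GGGGGGG'
  9G -> 'GGGGGGGGG'

Decoded = CCCCCCCGGGCCCGGGGGGGGGGGGGGGG


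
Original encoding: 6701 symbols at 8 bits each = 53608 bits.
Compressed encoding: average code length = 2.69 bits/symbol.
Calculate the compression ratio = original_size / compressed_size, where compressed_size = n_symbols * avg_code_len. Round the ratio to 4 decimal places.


original_size = n_symbols * orig_bits = 6701 * 8 = 53608 bits
compressed_size = n_symbols * avg_code_len = 6701 * 2.69 = 18025.69 bits
ratio = original_size / compressed_size = 53608 / 18025.69 = 2.974

Compression ratio = 2.974


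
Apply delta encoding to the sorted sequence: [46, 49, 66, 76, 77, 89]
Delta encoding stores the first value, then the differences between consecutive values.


First value: 46
Deltas:
  49 - 46 = 3
  66 - 49 = 17
  76 - 66 = 10
  77 - 76 = 1
  89 - 77 = 12


Delta encoded: [46, 3, 17, 10, 1, 12]


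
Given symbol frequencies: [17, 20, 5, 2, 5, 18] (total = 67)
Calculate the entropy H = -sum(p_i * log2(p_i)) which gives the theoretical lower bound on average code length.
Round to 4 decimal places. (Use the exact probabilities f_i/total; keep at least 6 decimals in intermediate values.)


Per-symbol terms -p_i * log2(p_i) with p_i = f_i/67:
  p = 17/67 = 0.253731: log2(p) = -1.978626, -p*log2(p) = 0.502040
  p = 20/67 = 0.298507: log2(p) = -1.744161, -p*log2(p) = 0.520645
  p = 5/67 = 0.074627: log2(p) = -3.744161, -p*log2(p) = 0.279415
  p = 2/67 = 0.029851: log2(p) = -5.066089, -p*log2(p) = 0.151227
  p = 5/67 = 0.074627: log2(p) = -3.744161, -p*log2(p) = 0.279415
  p = 18/67 = 0.268657: log2(p) = -1.896164, -p*log2(p) = 0.509417
H = 0.502040 + 0.520645 + 0.279415 + 0.151227 + 0.279415 + 0.509417 = 2.242159

H = 2.2422 bits/symbol


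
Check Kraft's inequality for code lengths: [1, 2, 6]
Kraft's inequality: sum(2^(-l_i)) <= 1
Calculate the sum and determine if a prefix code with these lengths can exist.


Sum = 2^(-1) + 2^(-2) + 2^(-6)
    = 0.5 + 0.25 + 0.015625
    = 49/64 = 0.765625
Since 0.765625 <= 1, Kraft's inequality IS satisfied.
A prefix code with these lengths CAN exist.

Kraft sum = 0.765625. Satisfied.


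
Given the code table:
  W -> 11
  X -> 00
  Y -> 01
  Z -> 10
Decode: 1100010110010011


Decoding:
11 -> W
00 -> X
01 -> Y
01 -> Y
10 -> Z
01 -> Y
00 -> X
11 -> W


Result: WXYYZYXW


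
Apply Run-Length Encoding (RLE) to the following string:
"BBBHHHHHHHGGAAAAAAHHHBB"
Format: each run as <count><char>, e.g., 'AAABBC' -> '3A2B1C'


Scanning runs left to right:
  i=0: run of 'B' x 3 -> '3B'
  i=3: run of 'H' x 7 -> '7H'
  i=10: run of 'G' x 2 -> '2G'
  i=12: run of 'A' x 6 -> '6A'
  i=18: run of 'H' x 3 -> '3H'
  i=21: run of 'B' x 2 -> '2B'

RLE = 3B7H2G6A3H2B


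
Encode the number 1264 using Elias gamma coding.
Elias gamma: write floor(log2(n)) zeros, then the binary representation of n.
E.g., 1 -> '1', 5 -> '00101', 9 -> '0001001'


num_bits = floor(log2(1264)) + 1 = 11
leading_zeros = num_bits - 1 = 10
binary(1264) = 10011110000

Elias gamma(1264) = '0000000000' + '10011110000' = 000000000010011110000 (21 bits)


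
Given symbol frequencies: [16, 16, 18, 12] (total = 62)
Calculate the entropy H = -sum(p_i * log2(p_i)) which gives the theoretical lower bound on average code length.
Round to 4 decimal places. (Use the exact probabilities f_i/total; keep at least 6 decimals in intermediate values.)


Per-symbol terms -p_i * log2(p_i) with p_i = f_i/62:
  p = 16/62 = 0.258065: log2(p) = -1.954196, -p*log2(p) = 0.504309
  p = 16/62 = 0.258065: log2(p) = -1.954196, -p*log2(p) = 0.504309
  p = 18/62 = 0.290323: log2(p) = -1.784271, -p*log2(p) = 0.518014
  p = 12/62 = 0.193548: log2(p) = -2.369234, -p*log2(p) = 0.458561
H = 0.504309 + 0.504309 + 0.518014 + 0.458561 = 1.985193

H = 1.9852 bits/symbol


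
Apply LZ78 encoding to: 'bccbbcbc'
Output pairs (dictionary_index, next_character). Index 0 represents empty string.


LZ78 encoding steps:
Dictionary: {0: ''}
Step 1: w='' (idx 0), next='b' -> output (0, 'b'), add 'b' as idx 1
Step 2: w='' (idx 0), next='c' -> output (0, 'c'), add 'c' as idx 2
Step 3: w='c' (idx 2), next='b' -> output (2, 'b'), add 'cb' as idx 3
Step 4: w='b' (idx 1), next='c' -> output (1, 'c'), add 'bc' as idx 4
Step 5: w='bc' (idx 4), end of input -> output (4, '')


Encoded: [(0, 'b'), (0, 'c'), (2, 'b'), (1, 'c'), (4, '')]


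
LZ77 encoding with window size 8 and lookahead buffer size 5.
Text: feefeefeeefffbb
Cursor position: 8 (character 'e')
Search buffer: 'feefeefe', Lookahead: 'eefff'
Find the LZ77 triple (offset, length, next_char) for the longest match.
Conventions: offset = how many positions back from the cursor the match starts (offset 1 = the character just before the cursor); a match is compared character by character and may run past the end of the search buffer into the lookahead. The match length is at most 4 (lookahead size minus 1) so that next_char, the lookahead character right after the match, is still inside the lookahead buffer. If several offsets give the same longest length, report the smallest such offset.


Try each offset into the search buffer:
  offset=1 (pos 7, char 'e'): match length 2
  offset=2 (pos 6, char 'f'): match length 0
  offset=3 (pos 5, char 'e'): match length 1
  offset=4 (pos 4, char 'e'): match length 3
  offset=5 (pos 3, char 'f'): match length 0
  offset=6 (pos 2, char 'e'): match length 1
  offset=7 (pos 1, char 'e'): match length 3
  offset=8 (pos 0, char 'f'): match length 0
Longest match has length 3, found at offsets 4, 7; take the smallest, offset 4.
next_char = character at position 8 + 3 = 11 -> 'f'

Best match: offset=4, length=3 (matching 'eef' starting at position 4)
LZ77 triple: (4, 3, 'f')


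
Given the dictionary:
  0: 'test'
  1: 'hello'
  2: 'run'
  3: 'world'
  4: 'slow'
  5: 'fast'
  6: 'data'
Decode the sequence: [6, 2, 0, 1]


Look up each index in the dictionary:
  6 -> 'data'
  2 -> 'run'
  0 -> 'test'
  1 -> 'hello'

Decoded: "data run test hello"


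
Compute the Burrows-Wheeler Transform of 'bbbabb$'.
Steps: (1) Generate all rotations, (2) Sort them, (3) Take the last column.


Rotations (sorted):
  0: $bbbabb -> last char: b
  1: abb$bbb -> last char: b
  2: b$bbbab -> last char: b
  3: babb$bb -> last char: b
  4: bb$bbba -> last char: a
  5: bbabb$b -> last char: b
  6: bbbabb$ -> last char: $


BWT = bbbbab$


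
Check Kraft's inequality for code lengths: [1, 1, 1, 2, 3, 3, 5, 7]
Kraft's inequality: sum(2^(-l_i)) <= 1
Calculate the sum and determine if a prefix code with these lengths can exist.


Sum = 2^(-1) + 2^(-1) + 2^(-1) + 2^(-2) + 2^(-3) + 2^(-3) + 2^(-5) + 2^(-7)
    = 0.5 + 0.5 + 0.5 + 0.25 + 0.125 + 0.125 + 0.03125 + 0.0078125
    = 261/128 = 2.0390625
Since 2.0390625 > 1, Kraft's inequality is NOT satisfied.
A prefix code with these lengths CANNOT exist.

Kraft sum = 2.0390625. Not satisfied.


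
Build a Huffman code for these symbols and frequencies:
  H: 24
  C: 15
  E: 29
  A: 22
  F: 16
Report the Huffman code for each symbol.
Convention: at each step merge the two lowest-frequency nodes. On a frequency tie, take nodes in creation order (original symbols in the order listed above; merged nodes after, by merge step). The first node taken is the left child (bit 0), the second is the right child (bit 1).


Huffman tree construction:
Step 1: Merge C(15) + F(16) = 31
Step 2: Merge A(22) + H(24) = 46
Step 3: Merge E(29) + (C+F)(31) = 60
Step 4: Merge (A+H)(46) + (E+(C+F))(60) = 106
Read each symbol's code off the tree from the root (left child = 0, right child = 1).

Codes:
  H: 01 (length 2)
  C: 110 (length 3)
  E: 10 (length 2)
  A: 00 (length 2)
  F: 111 (length 3)
Average code length: 243/106 = 2.2925 bits/symbol


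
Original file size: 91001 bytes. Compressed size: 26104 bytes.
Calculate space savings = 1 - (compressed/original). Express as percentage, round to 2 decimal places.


ratio = compressed/original = 26104/91001 = 0.286854
savings = 1 - ratio = 1 - 0.286854 = 0.713146
as a percentage: 0.713146 * 100 = 71.31%

Space savings = 1 - 26104/91001 = 71.31%


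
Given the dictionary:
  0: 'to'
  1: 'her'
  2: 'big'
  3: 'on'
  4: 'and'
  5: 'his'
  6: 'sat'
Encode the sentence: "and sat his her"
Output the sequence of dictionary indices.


Look up each word in the dictionary:
  'and' -> 4
  'sat' -> 6
  'his' -> 5
  'her' -> 1

Encoded: [4, 6, 5, 1]


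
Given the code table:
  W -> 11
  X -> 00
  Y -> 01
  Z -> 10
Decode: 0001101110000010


Decoding:
00 -> X
01 -> Y
10 -> Z
11 -> W
10 -> Z
00 -> X
00 -> X
10 -> Z


Result: XYZWZXXZ


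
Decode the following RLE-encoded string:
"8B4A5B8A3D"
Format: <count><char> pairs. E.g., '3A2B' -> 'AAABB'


Expanding each <count><char> pair:
  8B -> 'BBBBBBBB'
  4A -> 'AAAA'
  5B -> 'BBBBB'
  8A -> 'AAAAAAAA'
  3D -> 'DDD'

Decoded = BBBBBBBBAAAABBBBBAAAAAAAADDD


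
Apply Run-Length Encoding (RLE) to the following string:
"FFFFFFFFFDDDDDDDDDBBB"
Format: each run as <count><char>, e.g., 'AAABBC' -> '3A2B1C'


Scanning runs left to right:
  i=0: run of 'F' x 9 -> '9F'
  i=9: run of 'D' x 9 -> '9D'
  i=18: run of 'B' x 3 -> '3B'

RLE = 9F9D3B


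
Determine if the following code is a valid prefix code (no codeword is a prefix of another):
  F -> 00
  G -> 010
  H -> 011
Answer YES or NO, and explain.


Checking each pair (does one codeword prefix another?):
  F='00' vs G='010': no prefix
  F='00' vs H='011': no prefix
  G='010' vs F='00': no prefix
  G='010' vs H='011': no prefix
  H='011' vs F='00': no prefix
  H='011' vs G='010': no prefix
No violation found over all pairs.

YES -- this is a valid prefix code. No codeword is a prefix of any other codeword.


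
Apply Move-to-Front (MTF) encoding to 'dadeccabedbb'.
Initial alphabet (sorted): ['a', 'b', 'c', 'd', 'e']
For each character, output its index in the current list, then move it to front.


MTF encoding:
'd': index 3 in ['a', 'b', 'c', 'd', 'e'] -> ['d', 'a', 'b', 'c', 'e']
'a': index 1 in ['d', 'a', 'b', 'c', 'e'] -> ['a', 'd', 'b', 'c', 'e']
'd': index 1 in ['a', 'd', 'b', 'c', 'e'] -> ['d', 'a', 'b', 'c', 'e']
'e': index 4 in ['d', 'a', 'b', 'c', 'e'] -> ['e', 'd', 'a', 'b', 'c']
'c': index 4 in ['e', 'd', 'a', 'b', 'c'] -> ['c', 'e', 'd', 'a', 'b']
'c': index 0 in ['c', 'e', 'd', 'a', 'b'] -> ['c', 'e', 'd', 'a', 'b']
'a': index 3 in ['c', 'e', 'd', 'a', 'b'] -> ['a', 'c', 'e', 'd', 'b']
'b': index 4 in ['a', 'c', 'e', 'd', 'b'] -> ['b', 'a', 'c', 'e', 'd']
'e': index 3 in ['b', 'a', 'c', 'e', 'd'] -> ['e', 'b', 'a', 'c', 'd']
'd': index 4 in ['e', 'b', 'a', 'c', 'd'] -> ['d', 'e', 'b', 'a', 'c']
'b': index 2 in ['d', 'e', 'b', 'a', 'c'] -> ['b', 'd', 'e', 'a', 'c']
'b': index 0 in ['b', 'd', 'e', 'a', 'c'] -> ['b', 'd', 'e', 'a', 'c']


Output: [3, 1, 1, 4, 4, 0, 3, 4, 3, 4, 2, 0]


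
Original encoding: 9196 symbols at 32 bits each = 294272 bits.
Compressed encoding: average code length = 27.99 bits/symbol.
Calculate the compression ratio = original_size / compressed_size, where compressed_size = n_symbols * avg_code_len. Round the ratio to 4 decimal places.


original_size = n_symbols * orig_bits = 9196 * 32 = 294272 bits
compressed_size = n_symbols * avg_code_len = 9196 * 27.99 = 257396.04 bits
ratio = original_size / compressed_size = 294272 / 257396.04 = 1.1433

Compression ratio = 1.1433


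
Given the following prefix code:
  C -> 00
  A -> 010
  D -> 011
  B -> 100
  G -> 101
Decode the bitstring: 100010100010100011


Decoding step by step:
Bits 100 -> B
Bits 010 -> A
Bits 100 -> B
Bits 010 -> A
Bits 100 -> B
Bits 011 -> D


Decoded message: BABABD


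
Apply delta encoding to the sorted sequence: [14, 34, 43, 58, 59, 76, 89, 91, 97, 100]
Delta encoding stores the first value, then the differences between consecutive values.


First value: 14
Deltas:
  34 - 14 = 20
  43 - 34 = 9
  58 - 43 = 15
  59 - 58 = 1
  76 - 59 = 17
  89 - 76 = 13
  91 - 89 = 2
  97 - 91 = 6
  100 - 97 = 3


Delta encoded: [14, 20, 9, 15, 1, 17, 13, 2, 6, 3]


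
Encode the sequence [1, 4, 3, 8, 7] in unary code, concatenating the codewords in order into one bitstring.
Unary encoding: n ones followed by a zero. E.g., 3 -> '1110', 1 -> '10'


Encode each number as n ones followed by a terminating 0:
  1 -> 10 (2 bits)
  4 -> 11110 (5 bits)
  3 -> 1110 (4 bits)
  8 -> 111111110 (9 bits)
  7 -> 11111110 (8 bits)
Total length = 2 + 5 + 4 + 9 + 8 = 28 bits.

Unary([1, 4, 3, 8, 7]) = 1011110111011111111011111110 (28 bits)


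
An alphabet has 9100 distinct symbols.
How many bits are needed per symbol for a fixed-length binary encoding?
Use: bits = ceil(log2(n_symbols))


log2(9100) = 13.1517
Bracket: 2^13 = 8192 < 9100 <= 2^14 = 16384
So ceil(log2(9100)) = 14

bits = ceil(log2(9100)) = ceil(13.1517) = 14 bits


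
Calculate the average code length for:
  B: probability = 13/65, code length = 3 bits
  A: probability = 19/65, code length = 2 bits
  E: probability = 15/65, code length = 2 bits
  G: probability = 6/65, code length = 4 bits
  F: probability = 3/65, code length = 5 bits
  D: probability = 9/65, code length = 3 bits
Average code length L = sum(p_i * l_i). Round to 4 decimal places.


Weighted contributions p_i * l_i:
  B: (13/65) * 3 = 39/65
  A: (19/65) * 2 = 38/65
  E: (15/65) * 2 = 30/65
  G: (6/65) * 4 = 24/65
  F: (3/65) * 5 = 15/65
  D: (9/65) * 3 = 27/65
Sum = (39 + 38 + 30 + 24 + 15 + 27)/65 = 173/65

L = 173/65 = 2.6615 bits/symbol


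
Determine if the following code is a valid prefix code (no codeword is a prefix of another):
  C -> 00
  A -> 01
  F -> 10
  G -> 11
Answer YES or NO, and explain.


Checking each pair (does one codeword prefix another?):
  C='00' vs A='01': no prefix
  C='00' vs F='10': no prefix
  C='00' vs G='11': no prefix
  A='01' vs C='00': no prefix
  A='01' vs F='10': no prefix
  A='01' vs G='11': no prefix
  F='10' vs C='00': no prefix
  F='10' vs A='01': no prefix
  F='10' vs G='11': no prefix
  G='11' vs C='00': no prefix
  G='11' vs A='01': no prefix
  G='11' vs F='10': no prefix
No violation found over all pairs.

YES -- this is a valid prefix code. No codeword is a prefix of any other codeword.


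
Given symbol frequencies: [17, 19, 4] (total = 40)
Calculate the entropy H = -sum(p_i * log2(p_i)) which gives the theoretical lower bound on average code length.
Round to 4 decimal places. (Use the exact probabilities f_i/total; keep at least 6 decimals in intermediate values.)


Per-symbol terms -p_i * log2(p_i) with p_i = f_i/40:
  p = 17/40 = 0.425000: log2(p) = -1.234465, -p*log2(p) = 0.524648
  p = 19/40 = 0.475000: log2(p) = -1.074001, -p*log2(p) = 0.510150
  p = 4/40 = 0.100000: log2(p) = -3.321928, -p*log2(p) = 0.332193
H = 0.524648 + 0.510150 + 0.332193 = 1.366991

H = 1.367 bits/symbol


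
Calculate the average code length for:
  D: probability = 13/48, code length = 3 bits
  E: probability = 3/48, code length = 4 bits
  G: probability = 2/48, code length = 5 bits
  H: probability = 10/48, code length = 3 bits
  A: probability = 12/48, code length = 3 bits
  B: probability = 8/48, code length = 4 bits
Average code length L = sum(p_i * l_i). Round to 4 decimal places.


Weighted contributions p_i * l_i:
  D: (13/48) * 3 = 39/48
  E: (3/48) * 4 = 12/48
  G: (2/48) * 5 = 10/48
  H: (10/48) * 3 = 30/48
  A: (12/48) * 3 = 36/48
  B: (8/48) * 4 = 32/48
Sum = (39 + 12 + 10 + 30 + 36 + 32)/48 = 159/48

L = 159/48 = 3.3125 bits/symbol


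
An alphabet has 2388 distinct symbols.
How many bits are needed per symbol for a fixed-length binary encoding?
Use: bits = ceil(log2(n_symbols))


log2(2388) = 11.2216
Bracket: 2^11 = 2048 < 2388 <= 2^12 = 4096
So ceil(log2(2388)) = 12

bits = ceil(log2(2388)) = ceil(11.2216) = 12 bits


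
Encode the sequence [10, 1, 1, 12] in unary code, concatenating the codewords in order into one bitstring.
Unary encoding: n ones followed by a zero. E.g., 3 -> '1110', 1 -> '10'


Encode each number as n ones followed by a terminating 0:
  10 -> 11111111110 (11 bits)
  1 -> 10 (2 bits)
  1 -> 10 (2 bits)
  12 -> 1111111111110 (13 bits)
Total length = 11 + 2 + 2 + 13 = 28 bits.

Unary([10, 1, 1, 12]) = 1111111111010101111111111110 (28 bits)


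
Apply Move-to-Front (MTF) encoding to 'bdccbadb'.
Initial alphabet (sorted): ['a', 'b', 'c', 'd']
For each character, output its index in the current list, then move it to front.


MTF encoding:
'b': index 1 in ['a', 'b', 'c', 'd'] -> ['b', 'a', 'c', 'd']
'd': index 3 in ['b', 'a', 'c', 'd'] -> ['d', 'b', 'a', 'c']
'c': index 3 in ['d', 'b', 'a', 'c'] -> ['c', 'd', 'b', 'a']
'c': index 0 in ['c', 'd', 'b', 'a'] -> ['c', 'd', 'b', 'a']
'b': index 2 in ['c', 'd', 'b', 'a'] -> ['b', 'c', 'd', 'a']
'a': index 3 in ['b', 'c', 'd', 'a'] -> ['a', 'b', 'c', 'd']
'd': index 3 in ['a', 'b', 'c', 'd'] -> ['d', 'a', 'b', 'c']
'b': index 2 in ['d', 'a', 'b', 'c'] -> ['b', 'd', 'a', 'c']


Output: [1, 3, 3, 0, 2, 3, 3, 2]


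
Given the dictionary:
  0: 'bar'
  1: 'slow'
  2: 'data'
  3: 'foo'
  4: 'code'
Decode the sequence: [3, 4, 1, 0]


Look up each index in the dictionary:
  3 -> 'foo'
  4 -> 'code'
  1 -> 'slow'
  0 -> 'bar'

Decoded: "foo code slow bar"


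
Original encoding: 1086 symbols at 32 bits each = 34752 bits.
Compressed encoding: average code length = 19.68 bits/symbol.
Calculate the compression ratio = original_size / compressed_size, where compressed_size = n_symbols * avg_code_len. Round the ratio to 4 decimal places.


original_size = n_symbols * orig_bits = 1086 * 32 = 34752 bits
compressed_size = n_symbols * avg_code_len = 1086 * 19.68 = 21372.48 bits
ratio = original_size / compressed_size = 34752 / 21372.48 = 1.626

Compression ratio = 1.626


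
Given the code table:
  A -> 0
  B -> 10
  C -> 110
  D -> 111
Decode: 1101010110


Decoding:
110 -> C
10 -> B
10 -> B
110 -> C


Result: CBBC


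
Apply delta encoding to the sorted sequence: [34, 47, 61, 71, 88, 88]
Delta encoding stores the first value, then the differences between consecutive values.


First value: 34
Deltas:
  47 - 34 = 13
  61 - 47 = 14
  71 - 61 = 10
  88 - 71 = 17
  88 - 88 = 0


Delta encoded: [34, 13, 14, 10, 17, 0]


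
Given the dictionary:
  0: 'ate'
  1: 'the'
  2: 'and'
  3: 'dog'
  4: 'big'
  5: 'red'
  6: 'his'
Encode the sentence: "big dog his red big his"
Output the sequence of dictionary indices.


Look up each word in the dictionary:
  'big' -> 4
  'dog' -> 3
  'his' -> 6
  'red' -> 5
  'big' -> 4
  'his' -> 6

Encoded: [4, 3, 6, 5, 4, 6]


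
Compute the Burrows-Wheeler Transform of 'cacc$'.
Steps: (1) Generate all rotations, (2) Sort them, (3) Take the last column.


Rotations (sorted):
  0: $cacc -> last char: c
  1: acc$c -> last char: c
  2: c$cac -> last char: c
  3: cacc$ -> last char: $
  4: cc$ca -> last char: a


BWT = ccc$a


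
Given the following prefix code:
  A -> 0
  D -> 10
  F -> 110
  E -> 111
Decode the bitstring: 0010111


Decoding step by step:
Bits 0 -> A
Bits 0 -> A
Bits 10 -> D
Bits 111 -> E


Decoded message: AADE


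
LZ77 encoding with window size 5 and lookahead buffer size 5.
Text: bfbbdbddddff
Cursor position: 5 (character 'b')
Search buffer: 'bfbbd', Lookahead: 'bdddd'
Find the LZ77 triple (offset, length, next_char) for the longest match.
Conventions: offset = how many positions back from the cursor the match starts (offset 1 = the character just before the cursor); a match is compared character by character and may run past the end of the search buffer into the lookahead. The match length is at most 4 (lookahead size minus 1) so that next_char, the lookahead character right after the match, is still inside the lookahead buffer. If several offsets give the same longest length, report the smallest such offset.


Try each offset into the search buffer:
  offset=1 (pos 4, char 'd'): match length 0
  offset=2 (pos 3, char 'b'): match length 2
  offset=3 (pos 2, char 'b'): match length 1
  offset=4 (pos 1, char 'f'): match length 0
  offset=5 (pos 0, char 'b'): match length 1
Longest match has length 2 at offset 2.
next_char = character at position 5 + 2 = 7 -> 'd'

Best match: offset=2, length=2 (matching 'bd' starting at position 3)
LZ77 triple: (2, 2, 'd')


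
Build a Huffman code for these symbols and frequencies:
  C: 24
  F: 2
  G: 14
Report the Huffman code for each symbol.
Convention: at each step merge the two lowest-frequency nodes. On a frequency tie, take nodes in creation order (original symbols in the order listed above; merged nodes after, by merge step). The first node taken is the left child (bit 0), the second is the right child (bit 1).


Huffman tree construction:
Step 1: Merge F(2) + G(14) = 16
Step 2: Merge (F+G)(16) + C(24) = 40
Read each symbol's code off the tree from the root (left child = 0, right child = 1).

Codes:
  C: 1 (length 1)
  F: 00 (length 2)
  G: 01 (length 2)
Average code length: 56/40 = 1.4000 bits/symbol


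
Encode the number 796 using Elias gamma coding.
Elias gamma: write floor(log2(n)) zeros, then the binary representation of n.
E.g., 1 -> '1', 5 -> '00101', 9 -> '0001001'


num_bits = floor(log2(796)) + 1 = 10
leading_zeros = num_bits - 1 = 9
binary(796) = 1100011100

Elias gamma(796) = '000000000' + '1100011100' = 0000000001100011100 (19 bits)


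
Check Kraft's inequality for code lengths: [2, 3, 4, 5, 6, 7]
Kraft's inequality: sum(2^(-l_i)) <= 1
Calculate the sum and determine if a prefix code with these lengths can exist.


Sum = 2^(-2) + 2^(-3) + 2^(-4) + 2^(-5) + 2^(-6) + 2^(-7)
    = 0.25 + 0.125 + 0.0625 + 0.03125 + 0.015625 + 0.0078125
    = 63/128 = 0.4921875
Since 0.4921875 <= 1, Kraft's inequality IS satisfied.
A prefix code with these lengths CAN exist.

Kraft sum = 0.4921875. Satisfied.


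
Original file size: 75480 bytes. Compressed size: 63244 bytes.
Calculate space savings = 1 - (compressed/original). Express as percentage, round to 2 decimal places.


ratio = compressed/original = 63244/75480 = 0.837891
savings = 1 - ratio = 1 - 0.837891 = 0.162109
as a percentage: 0.162109 * 100 = 16.21%

Space savings = 1 - 63244/75480 = 16.21%


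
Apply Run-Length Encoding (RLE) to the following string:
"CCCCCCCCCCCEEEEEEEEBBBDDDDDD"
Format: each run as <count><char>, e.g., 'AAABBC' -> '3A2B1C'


Scanning runs left to right:
  i=0: run of 'C' x 11 -> '11C'
  i=11: run of 'E' x 8 -> '8E'
  i=19: run of 'B' x 3 -> '3B'
  i=22: run of 'D' x 6 -> '6D'

RLE = 11C8E3B6D


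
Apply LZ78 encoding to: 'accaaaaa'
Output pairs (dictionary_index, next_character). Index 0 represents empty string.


LZ78 encoding steps:
Dictionary: {0: ''}
Step 1: w='' (idx 0), next='a' -> output (0, 'a'), add 'a' as idx 1
Step 2: w='' (idx 0), next='c' -> output (0, 'c'), add 'c' as idx 2
Step 3: w='c' (idx 2), next='a' -> output (2, 'a'), add 'ca' as idx 3
Step 4: w='a' (idx 1), next='a' -> output (1, 'a'), add 'aa' as idx 4
Step 5: w='aa' (idx 4), end of input -> output (4, '')


Encoded: [(0, 'a'), (0, 'c'), (2, 'a'), (1, 'a'), (4, '')]
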